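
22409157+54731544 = 77140701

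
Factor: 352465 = 5^1*157^1*449^1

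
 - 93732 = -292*321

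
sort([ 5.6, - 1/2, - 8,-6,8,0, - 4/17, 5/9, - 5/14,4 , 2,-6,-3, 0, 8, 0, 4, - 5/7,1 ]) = [ - 8,-6, - 6,-3,-5/7, - 1/2, - 5/14, - 4/17  ,  0,  0,0,5/9, 1,2,4,4,5.6,  8, 8 ]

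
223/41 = 223/41 = 5.44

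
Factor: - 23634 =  - 2^1*3^2*13^1*101^1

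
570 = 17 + 553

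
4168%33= 10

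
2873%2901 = 2873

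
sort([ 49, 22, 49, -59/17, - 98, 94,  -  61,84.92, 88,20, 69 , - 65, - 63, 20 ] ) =[-98,  -  65, - 63 ,-61 , - 59/17, 20,20, 22, 49, 49,  69, 84.92, 88, 94 ] 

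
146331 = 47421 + 98910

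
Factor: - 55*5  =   - 5^2*11^1=- 275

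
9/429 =3/143 = 0.02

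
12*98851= 1186212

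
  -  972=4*( - 243)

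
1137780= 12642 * 90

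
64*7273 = 465472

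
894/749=1 + 145/749 = 1.19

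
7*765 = 5355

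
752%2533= 752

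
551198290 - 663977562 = -112779272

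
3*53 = 159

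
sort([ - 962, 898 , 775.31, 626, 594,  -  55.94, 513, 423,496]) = [ - 962,-55.94, 423  ,  496, 513,594 , 626,775.31, 898 ]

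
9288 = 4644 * 2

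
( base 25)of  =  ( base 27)ML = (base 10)615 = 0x267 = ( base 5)4430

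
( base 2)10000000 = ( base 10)128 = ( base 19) 6E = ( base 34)3q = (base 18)72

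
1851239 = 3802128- 1950889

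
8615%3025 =2565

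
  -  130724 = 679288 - 810012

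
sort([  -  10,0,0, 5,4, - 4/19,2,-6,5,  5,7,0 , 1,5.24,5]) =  [ -10, - 6 , - 4/19, 0,0, 0,1, 2,4,5,5, 5,5,5.24,7] 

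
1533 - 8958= - 7425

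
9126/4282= 4563/2141 = 2.13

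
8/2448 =1/306 = 0.00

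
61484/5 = 12296 + 4/5 = 12296.80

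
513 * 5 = 2565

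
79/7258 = 79/7258 = 0.01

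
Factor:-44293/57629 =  - 11^( - 1 )*13^ ( - 2)*31^( - 1)*44293^1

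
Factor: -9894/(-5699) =2^1 * 3^1*17^1 *41^( - 1)*97^1*139^(  -  1 ) 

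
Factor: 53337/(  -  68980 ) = -2^(-2)*3^1*  5^(-1)*23^1*773^1*3449^( - 1 ) 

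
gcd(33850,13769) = 1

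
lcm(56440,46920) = 3894360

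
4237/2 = 4237/2  =  2118.50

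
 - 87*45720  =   - 3977640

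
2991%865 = 396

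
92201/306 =92201/306 = 301.31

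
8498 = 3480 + 5018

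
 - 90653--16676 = - 73977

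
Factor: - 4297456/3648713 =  - 104816/88993= - 2^4*6551^1*88993^( - 1)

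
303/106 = 2 + 91/106 =2.86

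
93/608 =93/608 =0.15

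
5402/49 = 5402/49= 110.24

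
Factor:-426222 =-2^1*3^5*877^1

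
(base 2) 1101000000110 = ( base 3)100010202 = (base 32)6G6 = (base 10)6662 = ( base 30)7C2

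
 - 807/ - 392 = 807/392  =  2.06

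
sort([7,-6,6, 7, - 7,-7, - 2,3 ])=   [-7, - 7,  -  6, - 2, 3,6,7,7] 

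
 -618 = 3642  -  4260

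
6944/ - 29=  - 6944/29= - 239.45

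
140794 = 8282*17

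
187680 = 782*240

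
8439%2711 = 306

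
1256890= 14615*86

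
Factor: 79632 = 2^4 * 3^2*7^1 * 79^1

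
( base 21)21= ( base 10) 43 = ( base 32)1b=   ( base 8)53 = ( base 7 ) 61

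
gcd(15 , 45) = 15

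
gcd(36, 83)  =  1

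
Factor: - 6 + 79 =73^1 = 73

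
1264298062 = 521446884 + 742851178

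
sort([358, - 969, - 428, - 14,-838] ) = [ - 969, - 838,-428, - 14 , 358 ]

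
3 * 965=2895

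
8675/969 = 8675/969=8.95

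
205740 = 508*405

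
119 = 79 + 40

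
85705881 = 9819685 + 75886196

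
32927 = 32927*1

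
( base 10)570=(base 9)703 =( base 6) 2350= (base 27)L3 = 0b1000111010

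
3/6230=3/6230=0.00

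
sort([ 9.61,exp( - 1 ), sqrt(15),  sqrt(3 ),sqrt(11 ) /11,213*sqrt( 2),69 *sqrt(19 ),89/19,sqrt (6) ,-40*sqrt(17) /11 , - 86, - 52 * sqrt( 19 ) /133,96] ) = [ - 86,  -  40* sqrt(17 )/11,-52*sqrt( 19 ) /133, sqrt(11)/11,exp( - 1 ), sqrt( 3 ), sqrt(6) , sqrt( 15 ),89/19, 9.61,96,69*sqrt(19 ),213*sqrt( 2 )] 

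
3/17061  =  1/5687  =  0.00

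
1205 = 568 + 637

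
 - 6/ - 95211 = 2/31737 = 0.00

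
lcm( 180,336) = 5040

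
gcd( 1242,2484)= 1242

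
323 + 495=818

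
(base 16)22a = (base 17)1FA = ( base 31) hr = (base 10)554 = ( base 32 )ha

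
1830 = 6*305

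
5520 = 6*920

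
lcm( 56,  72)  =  504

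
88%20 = 8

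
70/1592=35/796  =  0.04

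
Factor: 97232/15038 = 2^3 * 59^1 * 73^ (-1)  =  472/73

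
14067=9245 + 4822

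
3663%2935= 728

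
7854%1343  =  1139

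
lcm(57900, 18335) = 1100100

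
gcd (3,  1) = 1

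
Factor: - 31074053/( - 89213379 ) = 3^( - 1 )*19^( - 1)*47^ ( - 1 )*33301^ (  -  1 ) * 31074053^1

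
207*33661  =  6967827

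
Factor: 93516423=3^1*7^1 * 11^2*13^1 *19^1*149^1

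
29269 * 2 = 58538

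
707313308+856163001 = 1563476309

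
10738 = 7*1534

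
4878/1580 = 2439/790=3.09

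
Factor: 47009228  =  2^2* 7^2*239843^1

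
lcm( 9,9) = 9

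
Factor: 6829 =6829^1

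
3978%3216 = 762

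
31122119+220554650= 251676769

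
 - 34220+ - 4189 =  - 38409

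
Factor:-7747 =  - 61^1 * 127^1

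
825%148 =85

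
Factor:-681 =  - 3^1 * 227^1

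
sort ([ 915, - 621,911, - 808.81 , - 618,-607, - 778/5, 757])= [  -  808.81 , -621, - 618, - 607,  -  778/5,757,  911, 915 ]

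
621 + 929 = 1550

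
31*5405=167555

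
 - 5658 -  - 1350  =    -  4308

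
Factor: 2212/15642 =14/99= 2^1*3^(-2)*7^1*11^( - 1 )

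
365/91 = 4 + 1/91 = 4.01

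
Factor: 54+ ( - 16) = 2^1*19^1 = 38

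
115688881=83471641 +32217240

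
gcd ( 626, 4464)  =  2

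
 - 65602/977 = -65602/977  =  - 67.15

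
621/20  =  31 + 1/20 = 31.05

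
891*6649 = 5924259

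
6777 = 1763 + 5014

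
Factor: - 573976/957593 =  - 2^3*7^ ( - 1 )*17^ (-1 )*619^ ( - 1)*5519^1= - 44152/73661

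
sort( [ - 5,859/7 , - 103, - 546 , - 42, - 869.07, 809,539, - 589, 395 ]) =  [ - 869.07, - 589, - 546,  -  103, - 42, - 5, 859/7, 395, 539 , 809 ]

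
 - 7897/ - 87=90 + 67/87 = 90.77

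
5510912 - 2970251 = 2540661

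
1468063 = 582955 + 885108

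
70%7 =0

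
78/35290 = 39/17645 = 0.00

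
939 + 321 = 1260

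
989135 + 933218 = 1922353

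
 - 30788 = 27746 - 58534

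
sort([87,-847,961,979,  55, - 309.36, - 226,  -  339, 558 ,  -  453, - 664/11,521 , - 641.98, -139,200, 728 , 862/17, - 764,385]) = [-847, - 764,  -  641.98,-453,-339,-309.36, - 226, - 139, - 664/11,862/17,  55,  87 , 200,385, 521,  558, 728, 961, 979]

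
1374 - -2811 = 4185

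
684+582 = 1266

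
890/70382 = 445/35191 = 0.01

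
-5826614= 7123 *( - 818 ) 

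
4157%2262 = 1895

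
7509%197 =23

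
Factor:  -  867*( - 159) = 3^2*17^2*53^1 = 137853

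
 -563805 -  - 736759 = 172954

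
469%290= 179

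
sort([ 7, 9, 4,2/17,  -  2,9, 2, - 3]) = [ - 3,  -  2,  2/17, 2,4 , 7, 9,9] 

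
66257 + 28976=95233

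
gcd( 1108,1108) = 1108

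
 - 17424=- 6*2904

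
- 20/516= -1 + 124/129 = - 0.04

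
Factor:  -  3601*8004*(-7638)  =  2^3*3^2*13^1 * 19^1*23^1*29^1*67^1*277^1=220145521752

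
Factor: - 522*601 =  - 2^1*3^2*29^1*601^1  =  - 313722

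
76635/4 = 19158 + 3/4  =  19158.75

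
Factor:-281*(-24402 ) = 2^1*3^1*7^2*83^1*281^1 =6856962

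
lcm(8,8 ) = 8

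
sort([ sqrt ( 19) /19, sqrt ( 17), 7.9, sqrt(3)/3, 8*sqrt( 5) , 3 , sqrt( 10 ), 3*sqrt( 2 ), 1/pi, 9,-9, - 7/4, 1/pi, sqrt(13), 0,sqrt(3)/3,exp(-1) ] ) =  [ - 9,  -  7/4,0, sqrt( 19)/19, 1/pi,  1/pi, exp( - 1) , sqrt( 3)/3 , sqrt ( 3 )/3 , 3, sqrt( 10), sqrt( 13), sqrt( 17 ), 3* sqrt( 2), 7.9,9, 8*sqrt( 5) ] 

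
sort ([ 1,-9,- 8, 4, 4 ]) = [  -  9, - 8, 1,4, 4] 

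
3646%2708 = 938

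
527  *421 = 221867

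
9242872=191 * 48392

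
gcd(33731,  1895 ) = 379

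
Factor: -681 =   -  3^1 *227^1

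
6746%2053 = 587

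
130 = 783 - 653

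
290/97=290/97 = 2.99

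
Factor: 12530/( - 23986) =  - 35/67 = -5^1*7^1 *67^ ( - 1)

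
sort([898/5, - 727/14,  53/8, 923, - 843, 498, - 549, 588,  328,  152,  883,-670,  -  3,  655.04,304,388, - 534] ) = [-843, - 670,  -  549, - 534, - 727/14, - 3,53/8, 152,  898/5,304,328, 388,498,588, 655.04,883,923] 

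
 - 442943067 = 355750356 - 798693423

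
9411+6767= 16178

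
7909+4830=12739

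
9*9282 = 83538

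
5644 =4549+1095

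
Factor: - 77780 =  - 2^2*5^1*3889^1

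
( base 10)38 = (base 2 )100110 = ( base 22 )1G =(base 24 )1e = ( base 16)26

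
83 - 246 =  - 163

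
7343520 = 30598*240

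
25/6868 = 25/6868 =0.00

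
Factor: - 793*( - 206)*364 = 59462312 = 2^3*7^1*13^2*61^1 *103^1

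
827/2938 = 827/2938= 0.28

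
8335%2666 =337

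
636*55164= 35084304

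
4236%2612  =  1624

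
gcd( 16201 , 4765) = 953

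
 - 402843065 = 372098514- 774941579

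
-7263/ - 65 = 7263/65 = 111.74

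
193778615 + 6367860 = 200146475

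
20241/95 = 20241/95 = 213.06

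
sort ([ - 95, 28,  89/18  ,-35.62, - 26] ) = [ - 95, - 35.62,  -  26,89/18,28]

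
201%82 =37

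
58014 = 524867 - 466853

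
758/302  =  2 + 77/151=2.51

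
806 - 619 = 187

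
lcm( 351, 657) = 25623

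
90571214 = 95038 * 953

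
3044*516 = 1570704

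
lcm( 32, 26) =416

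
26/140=13/70=0.19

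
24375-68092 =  - 43717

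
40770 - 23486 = 17284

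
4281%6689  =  4281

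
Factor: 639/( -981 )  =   - 71/109=-71^1 * 109^( - 1 )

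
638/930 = 319/465 = 0.69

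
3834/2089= 3834/2089 = 1.84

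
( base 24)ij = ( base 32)E3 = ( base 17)199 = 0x1C3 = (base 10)451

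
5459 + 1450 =6909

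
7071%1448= 1279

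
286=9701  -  9415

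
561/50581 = 561/50581 = 0.01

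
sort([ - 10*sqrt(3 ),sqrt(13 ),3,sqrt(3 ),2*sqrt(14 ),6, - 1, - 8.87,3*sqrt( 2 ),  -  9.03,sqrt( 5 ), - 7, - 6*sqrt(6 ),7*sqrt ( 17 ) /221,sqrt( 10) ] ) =[ -10 * sqrt(3),-6*sqrt ( 6), - 9.03, - 8.87, - 7,-1,7*sqrt(17)/221,sqrt(3 ),sqrt (5 ),3 , sqrt(10 ), sqrt(13 ),3*sqrt ( 2),6 , 2*sqrt( 14 )]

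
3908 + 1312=5220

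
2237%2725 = 2237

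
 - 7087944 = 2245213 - 9333157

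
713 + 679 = 1392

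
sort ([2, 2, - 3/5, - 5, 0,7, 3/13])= [ - 5,  -  3/5, 0,  3/13, 2,2,7 ]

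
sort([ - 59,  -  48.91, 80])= [  -  59, - 48.91, 80 ] 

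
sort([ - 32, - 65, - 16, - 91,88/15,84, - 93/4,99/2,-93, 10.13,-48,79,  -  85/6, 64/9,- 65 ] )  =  [ - 93, - 91, - 65, - 65, - 48,-32, - 93/4,-16,-85/6,88/15,  64/9,10.13,99/2, 79,84 ] 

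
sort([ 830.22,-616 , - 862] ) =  [ - 862,  -  616,  830.22]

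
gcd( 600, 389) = 1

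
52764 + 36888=89652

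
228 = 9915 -9687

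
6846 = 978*7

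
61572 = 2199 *28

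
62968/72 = 7871/9 =874.56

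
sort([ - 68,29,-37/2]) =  [ - 68, - 37/2,29]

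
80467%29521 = 21425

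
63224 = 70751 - 7527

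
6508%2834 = 840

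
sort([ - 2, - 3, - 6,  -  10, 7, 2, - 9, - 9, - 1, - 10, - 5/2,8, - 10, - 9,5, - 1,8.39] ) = [-10, - 10,  -  10,  -  9,-9, - 9 , - 6, - 3, - 5/2, - 2, - 1, -1,2, 5,7, 8,  8.39]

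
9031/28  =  9031/28 = 322.54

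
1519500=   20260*75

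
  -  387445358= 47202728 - 434648086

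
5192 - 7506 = - 2314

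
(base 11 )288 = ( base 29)BJ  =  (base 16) 152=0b101010010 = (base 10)338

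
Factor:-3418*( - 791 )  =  2^1*7^1*113^1*1709^1 = 2703638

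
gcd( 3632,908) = 908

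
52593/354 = 17531/118 =148.57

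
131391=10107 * 13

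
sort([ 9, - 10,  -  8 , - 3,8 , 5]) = [  -  10, - 8, - 3,  5, 8,9]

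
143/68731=11/5287= 0.00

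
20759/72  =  20759/72  =  288.32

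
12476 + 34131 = 46607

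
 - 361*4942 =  - 1784062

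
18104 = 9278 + 8826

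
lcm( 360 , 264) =3960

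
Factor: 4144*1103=2^4  *7^1 *37^1 * 1103^1= 4570832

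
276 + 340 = 616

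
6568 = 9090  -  2522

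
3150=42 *75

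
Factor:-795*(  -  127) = 100965 =3^1*5^1*53^1*127^1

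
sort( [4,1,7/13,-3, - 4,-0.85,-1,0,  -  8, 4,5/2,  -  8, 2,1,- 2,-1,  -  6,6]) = [ - 8,-8, - 6,-4, - 3, - 2,-1, - 1 , - 0.85, 0,7/13,1,1,2,5/2,  4,4,6 ]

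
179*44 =7876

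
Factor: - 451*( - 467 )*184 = 2^3 *11^1*23^1  *41^1*467^1= 38753528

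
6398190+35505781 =41903971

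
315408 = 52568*6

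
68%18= 14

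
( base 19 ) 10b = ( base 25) em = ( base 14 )1c8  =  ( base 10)372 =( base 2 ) 101110100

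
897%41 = 36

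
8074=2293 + 5781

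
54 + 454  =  508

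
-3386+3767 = 381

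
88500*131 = 11593500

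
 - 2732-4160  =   - 6892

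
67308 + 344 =67652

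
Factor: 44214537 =3^1*257^1 * 57347^1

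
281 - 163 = 118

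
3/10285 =3/10285 = 0.00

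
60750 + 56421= 117171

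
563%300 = 263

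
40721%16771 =7179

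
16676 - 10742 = 5934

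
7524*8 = 60192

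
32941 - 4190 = 28751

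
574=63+511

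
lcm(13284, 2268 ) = 92988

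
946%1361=946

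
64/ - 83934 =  - 1 + 41935/41967 = - 0.00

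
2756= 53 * 52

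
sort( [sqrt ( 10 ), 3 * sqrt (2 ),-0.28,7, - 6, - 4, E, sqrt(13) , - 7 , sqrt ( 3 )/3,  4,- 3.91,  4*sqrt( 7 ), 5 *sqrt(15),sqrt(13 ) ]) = [ - 7, - 6, - 4,  -  3.91, - 0.28,sqrt(3 ) /3, E,  sqrt ( 10), sqrt(13), sqrt(13 ), 4 , 3* sqrt( 2), 7,4 * sqrt (7),5*sqrt(15 )] 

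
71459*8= 571672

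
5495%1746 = 257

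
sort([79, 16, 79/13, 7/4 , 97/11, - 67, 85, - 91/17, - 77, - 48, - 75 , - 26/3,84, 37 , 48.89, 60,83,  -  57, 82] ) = [ - 77,-75, - 67,-57 ,  -  48, - 26/3, - 91/17, 7/4,79/13,97/11, 16,37,48.89 , 60,79,  82, 83 , 84, 85] 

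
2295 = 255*9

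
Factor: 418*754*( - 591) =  - 186266652 = - 2^2*3^1 *11^1*13^1*19^1*29^1*197^1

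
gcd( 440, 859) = 1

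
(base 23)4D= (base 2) 1101001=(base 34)33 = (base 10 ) 105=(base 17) 63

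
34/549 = 34/549 = 0.06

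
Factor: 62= 2^1 *31^1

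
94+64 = 158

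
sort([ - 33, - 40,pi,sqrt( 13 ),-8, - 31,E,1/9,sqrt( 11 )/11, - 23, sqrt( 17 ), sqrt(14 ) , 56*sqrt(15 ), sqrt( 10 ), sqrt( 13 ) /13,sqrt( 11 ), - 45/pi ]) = [ - 40, - 33, - 31, - 23, - 45/pi, - 8, 1/9,sqrt( 13)/13 , sqrt( 11 )/11,E,pi, sqrt( 10),sqrt( 11),sqrt(13) , sqrt( 14),sqrt( 17), 56*sqrt(15 ) ] 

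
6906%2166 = 408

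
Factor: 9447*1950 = 18421650 = 2^1 *3^2*5^2*13^1*47^1*67^1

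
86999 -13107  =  73892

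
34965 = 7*4995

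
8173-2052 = 6121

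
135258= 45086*3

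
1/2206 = 1/2206 = 0.00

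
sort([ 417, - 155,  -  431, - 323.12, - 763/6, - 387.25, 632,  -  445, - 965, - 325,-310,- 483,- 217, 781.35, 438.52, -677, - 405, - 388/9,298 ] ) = [ - 965, - 677, - 483,-445,- 431, - 405, - 387.25, - 325, - 323.12,  -  310, - 217 ,- 155, - 763/6, - 388/9, 298,417,438.52,632, 781.35]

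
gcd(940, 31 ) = 1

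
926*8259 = 7647834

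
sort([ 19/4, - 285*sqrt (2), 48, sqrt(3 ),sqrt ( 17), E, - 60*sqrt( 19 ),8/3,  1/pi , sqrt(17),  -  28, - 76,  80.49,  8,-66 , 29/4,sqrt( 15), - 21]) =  [-285*  sqrt(2) , - 60* sqrt(19), - 76, - 66 ,-28, - 21,1/pi,  sqrt(3 ), 8/3,  E,sqrt(15),sqrt( 17),  sqrt ( 17),19/4,29/4,8, 48,  80.49] 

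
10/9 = 10/9  =  1.11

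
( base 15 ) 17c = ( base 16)156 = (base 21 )g6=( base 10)342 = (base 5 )2332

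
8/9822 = 4/4911 = 0.00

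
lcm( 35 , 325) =2275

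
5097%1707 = 1683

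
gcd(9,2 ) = 1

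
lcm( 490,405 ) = 39690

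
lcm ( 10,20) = 20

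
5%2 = 1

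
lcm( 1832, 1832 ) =1832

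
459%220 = 19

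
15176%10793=4383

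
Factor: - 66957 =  - 3^1*11^1*2029^1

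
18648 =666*28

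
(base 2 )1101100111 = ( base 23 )1EK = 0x367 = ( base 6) 4011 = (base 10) 871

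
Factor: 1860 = 2^2  *  3^1 * 5^1*  31^1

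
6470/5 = 1294 = 1294.00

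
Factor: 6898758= 2^1*3^1*23^1*49991^1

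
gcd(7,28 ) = 7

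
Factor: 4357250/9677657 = 2^1*5^3*11^( - 1 ) * 29^1 * 601^1*823^(  -  1)*1069^ ( - 1 )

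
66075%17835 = 12570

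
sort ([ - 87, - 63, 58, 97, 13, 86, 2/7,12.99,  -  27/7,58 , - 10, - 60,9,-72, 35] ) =[ - 87 , - 72, - 63, - 60, - 10,  -  27/7, 2/7, 9 , 12.99,13, 35, 58, 58, 86, 97 ] 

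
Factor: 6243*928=2^5*3^1 * 29^1 * 2081^1 = 5793504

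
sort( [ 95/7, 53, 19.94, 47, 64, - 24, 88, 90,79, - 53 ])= [ - 53, - 24,95/7, 19.94 , 47,53, 64, 79, 88,90]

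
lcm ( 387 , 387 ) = 387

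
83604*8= 668832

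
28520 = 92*310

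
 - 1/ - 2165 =1/2165 =0.00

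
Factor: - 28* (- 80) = 2240 = 2^6*5^1 * 7^1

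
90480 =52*1740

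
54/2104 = 27/1052=0.03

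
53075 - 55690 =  - 2615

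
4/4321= 4/4321  =  0.00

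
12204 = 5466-- 6738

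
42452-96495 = -54043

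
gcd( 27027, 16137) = 99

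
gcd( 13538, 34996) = 2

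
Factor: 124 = 2^2*31^1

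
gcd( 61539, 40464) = 843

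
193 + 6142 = 6335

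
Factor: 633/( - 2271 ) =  - 211/757 = - 211^1 * 757^ (  -  1)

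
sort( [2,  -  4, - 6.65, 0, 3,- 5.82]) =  [  -  6.65 , - 5.82, - 4 , 0,2 , 3]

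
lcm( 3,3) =3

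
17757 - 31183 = -13426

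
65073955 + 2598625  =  67672580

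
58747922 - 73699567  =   - 14951645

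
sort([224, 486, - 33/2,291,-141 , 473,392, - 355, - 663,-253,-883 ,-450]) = [ - 883,-663, - 450, - 355, - 253, - 141,-33/2,224,291,392, 473,486 ] 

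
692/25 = 27 + 17/25 =27.68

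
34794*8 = 278352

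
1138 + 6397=7535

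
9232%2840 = 712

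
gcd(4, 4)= 4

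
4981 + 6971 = 11952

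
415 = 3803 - 3388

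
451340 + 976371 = 1427711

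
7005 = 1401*5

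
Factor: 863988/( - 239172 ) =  -71999/19931 = -19^(-1)*  1049^( - 1)*71999^1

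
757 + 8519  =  9276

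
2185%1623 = 562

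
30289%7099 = 1893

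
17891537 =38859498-20967961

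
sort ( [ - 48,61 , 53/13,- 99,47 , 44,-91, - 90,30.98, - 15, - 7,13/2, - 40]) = [ - 99, - 91, - 90,-48, - 40,  -  15, - 7,53/13, 13/2, 30.98,44,  47, 61]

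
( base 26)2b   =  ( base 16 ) 3f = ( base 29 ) 25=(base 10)63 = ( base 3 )2100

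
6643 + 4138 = 10781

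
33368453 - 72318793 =-38950340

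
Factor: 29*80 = 2320 = 2^4*5^1*29^1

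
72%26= 20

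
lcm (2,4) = 4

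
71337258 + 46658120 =117995378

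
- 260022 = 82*( - 3171 )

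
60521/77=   785 + 76/77 = 785.99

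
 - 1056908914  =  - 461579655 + - 595329259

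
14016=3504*4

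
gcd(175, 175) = 175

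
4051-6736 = - 2685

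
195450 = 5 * 39090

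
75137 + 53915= 129052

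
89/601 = 89/601 = 0.15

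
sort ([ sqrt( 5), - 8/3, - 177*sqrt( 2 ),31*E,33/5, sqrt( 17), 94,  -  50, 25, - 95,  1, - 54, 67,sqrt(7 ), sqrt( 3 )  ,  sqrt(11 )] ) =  [ - 177 * sqrt( 2 )  , - 95 , - 54, - 50 , - 8/3, 1, sqrt( 3 ), sqrt(5 ), sqrt(7) , sqrt( 11 ), sqrt (17 ),33/5,25, 67 , 31*E, 94]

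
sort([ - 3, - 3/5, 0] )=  [ - 3,-3/5,0 ] 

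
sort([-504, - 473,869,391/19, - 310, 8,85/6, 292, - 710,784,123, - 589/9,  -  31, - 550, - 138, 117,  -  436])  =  [ - 710, - 550, - 504, - 473, - 436, - 310,  -  138, - 589/9, - 31, 8,85/6, 391/19, 117,123, 292,784 , 869]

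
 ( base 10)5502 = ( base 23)a95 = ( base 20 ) df2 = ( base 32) 5BU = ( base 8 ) 12576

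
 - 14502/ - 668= 21 + 237/334=21.71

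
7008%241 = 19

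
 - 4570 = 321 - 4891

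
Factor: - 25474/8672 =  - 2^(-4)* 47^1 = - 47/16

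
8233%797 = 263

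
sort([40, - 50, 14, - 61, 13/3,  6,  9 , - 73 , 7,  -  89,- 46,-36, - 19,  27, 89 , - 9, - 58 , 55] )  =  [ - 89, - 73,-61, - 58, - 50, - 46,  -  36, - 19, - 9,13/3, 6,  7,  9,  14,27, 40 , 55,89] 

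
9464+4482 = 13946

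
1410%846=564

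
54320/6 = 27160/3 = 9053.33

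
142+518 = 660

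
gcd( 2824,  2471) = 353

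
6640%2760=1120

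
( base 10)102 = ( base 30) 3C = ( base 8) 146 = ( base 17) 60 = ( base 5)402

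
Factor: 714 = 2^1*3^1 * 7^1*17^1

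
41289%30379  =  10910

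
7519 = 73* 103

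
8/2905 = 8/2905 = 0.00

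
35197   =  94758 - 59561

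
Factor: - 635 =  - 5^1*127^1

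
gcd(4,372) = 4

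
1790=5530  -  3740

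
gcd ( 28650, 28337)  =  1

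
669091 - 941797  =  -272706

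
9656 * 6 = 57936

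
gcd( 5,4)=1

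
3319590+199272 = 3518862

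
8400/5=1680 = 1680.00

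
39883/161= 39883/161  =  247.72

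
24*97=2328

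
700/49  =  100/7 = 14.29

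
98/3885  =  14/555= 0.03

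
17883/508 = 17883/508=35.20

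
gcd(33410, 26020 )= 10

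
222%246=222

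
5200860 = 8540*609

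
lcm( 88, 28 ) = 616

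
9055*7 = 63385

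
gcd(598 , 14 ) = 2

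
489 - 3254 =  - 2765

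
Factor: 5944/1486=2^2 = 4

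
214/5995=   214/5995 = 0.04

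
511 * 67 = 34237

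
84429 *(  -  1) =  - 84429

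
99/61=1 + 38/61 = 1.62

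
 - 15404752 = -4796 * 3212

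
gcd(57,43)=1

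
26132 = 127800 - 101668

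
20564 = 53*388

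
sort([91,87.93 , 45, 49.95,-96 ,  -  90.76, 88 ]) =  [ - 96, - 90.76, 45, 49.95, 87.93, 88, 91] 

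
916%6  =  4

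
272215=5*54443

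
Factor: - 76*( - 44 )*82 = 274208 =2^5*11^1* 19^1*41^1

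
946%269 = 139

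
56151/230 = 56151/230 = 244.13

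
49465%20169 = 9127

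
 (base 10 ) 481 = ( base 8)741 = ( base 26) id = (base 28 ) H5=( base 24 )k1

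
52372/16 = 3273 + 1/4 = 3273.25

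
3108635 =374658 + 2733977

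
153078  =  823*186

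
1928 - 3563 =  - 1635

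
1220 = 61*20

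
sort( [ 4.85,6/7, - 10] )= [ - 10,6/7,4.85]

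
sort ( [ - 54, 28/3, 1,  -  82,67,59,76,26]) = [  -  82, - 54,1, 28/3,  26,59,67,76]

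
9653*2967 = 28640451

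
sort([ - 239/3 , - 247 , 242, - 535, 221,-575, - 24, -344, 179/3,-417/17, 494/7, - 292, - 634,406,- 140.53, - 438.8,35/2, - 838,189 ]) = [ - 838, - 634, - 575 , - 535, - 438.8,-344 , - 292, -247, - 140.53,  -  239/3, - 417/17, - 24, 35/2, 179/3,494/7,189,221, 242, 406 ]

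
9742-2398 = 7344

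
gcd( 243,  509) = 1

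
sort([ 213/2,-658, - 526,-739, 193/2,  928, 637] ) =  [ - 739,  -  658, - 526, 193/2,213/2, 637,928]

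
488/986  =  244/493 =0.49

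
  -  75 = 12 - 87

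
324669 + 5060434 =5385103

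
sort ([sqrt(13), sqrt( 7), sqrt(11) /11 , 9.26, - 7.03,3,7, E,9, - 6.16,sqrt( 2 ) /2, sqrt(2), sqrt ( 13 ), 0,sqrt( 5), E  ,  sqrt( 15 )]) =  [-7.03,-6.16, 0, sqrt( 11 )/11, sqrt( 2)/2,sqrt( 2) , sqrt (5 ),sqrt( 7), E, E, 3,sqrt(13 ), sqrt( 13 ), sqrt( 15), 7,9, 9.26 ]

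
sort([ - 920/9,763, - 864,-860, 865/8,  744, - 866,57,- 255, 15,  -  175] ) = [ - 866, - 864,-860, - 255, - 175, - 920/9, 15,  57, 865/8,744 , 763 ] 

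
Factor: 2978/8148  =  1489/4074 = 2^( - 1 )*3^( - 1 ) *7^(  -  1)*97^( - 1)*1489^1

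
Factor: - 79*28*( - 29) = 64148 = 2^2 * 7^1*29^1*79^1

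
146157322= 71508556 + 74648766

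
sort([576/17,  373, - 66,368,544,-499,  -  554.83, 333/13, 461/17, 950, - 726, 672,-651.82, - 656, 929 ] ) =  [  -  726, - 656,-651.82,-554.83, - 499,-66, 333/13,461/17,576/17, 368  ,  373, 544,672, 929,  950] 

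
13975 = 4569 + 9406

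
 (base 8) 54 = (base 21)22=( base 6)112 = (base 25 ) 1j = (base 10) 44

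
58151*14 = 814114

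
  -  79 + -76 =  -155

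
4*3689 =14756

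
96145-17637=78508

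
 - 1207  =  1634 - 2841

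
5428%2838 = 2590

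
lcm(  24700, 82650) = 2148900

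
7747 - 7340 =407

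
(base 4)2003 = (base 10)131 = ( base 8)203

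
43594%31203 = 12391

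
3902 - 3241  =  661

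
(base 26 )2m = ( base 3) 2202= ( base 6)202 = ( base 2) 1001010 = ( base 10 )74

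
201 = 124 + 77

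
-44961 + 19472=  - 25489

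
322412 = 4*80603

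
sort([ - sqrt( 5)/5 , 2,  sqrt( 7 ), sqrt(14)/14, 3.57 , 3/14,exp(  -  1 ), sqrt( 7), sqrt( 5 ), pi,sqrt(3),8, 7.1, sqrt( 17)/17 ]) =[-sqrt( 5) /5,3/14, sqrt(17)/17 , sqrt(14) /14, exp(-1),sqrt( 3), 2 , sqrt(5), sqrt(7 ) , sqrt(7 ), pi, 3.57, 7.1,8]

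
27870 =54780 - 26910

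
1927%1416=511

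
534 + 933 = 1467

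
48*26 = 1248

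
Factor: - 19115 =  - 5^1  *  3823^1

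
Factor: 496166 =2^1*11^1*19^1*1187^1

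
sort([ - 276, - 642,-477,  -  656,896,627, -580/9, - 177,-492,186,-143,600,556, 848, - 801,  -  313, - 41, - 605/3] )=[ - 801, - 656,-642, - 492 , - 477,-313,  -  276,-605/3, - 177 , - 143, - 580/9,-41, 186,556,600,627,848,896 ]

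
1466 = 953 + 513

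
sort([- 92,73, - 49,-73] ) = [ - 92 ,- 73, - 49 , 73 ] 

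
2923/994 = 2923/994 = 2.94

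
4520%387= 263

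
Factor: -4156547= - 73^1*  97^1 * 587^1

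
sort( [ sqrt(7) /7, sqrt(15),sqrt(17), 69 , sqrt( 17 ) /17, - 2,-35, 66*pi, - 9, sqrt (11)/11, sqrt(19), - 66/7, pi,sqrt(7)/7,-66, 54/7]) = [ - 66,-35,-66/7 , - 9, - 2, sqrt(17 )/17, sqrt(11 ) /11,  sqrt(7 ) /7,sqrt(7)/7, pi, sqrt(15),  sqrt(17 ), sqrt( 19),54/7,69, 66* pi]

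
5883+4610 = 10493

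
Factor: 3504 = 2^4*3^1 *73^1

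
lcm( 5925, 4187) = 314025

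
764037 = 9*84893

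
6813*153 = 1042389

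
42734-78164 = -35430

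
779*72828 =56733012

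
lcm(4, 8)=8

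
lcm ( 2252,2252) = 2252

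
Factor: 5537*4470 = 24750390 = 2^1* 3^1 *5^1*7^2*113^1*149^1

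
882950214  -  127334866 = 755615348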